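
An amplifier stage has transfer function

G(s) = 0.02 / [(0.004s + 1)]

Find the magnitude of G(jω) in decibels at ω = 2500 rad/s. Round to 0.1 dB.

At ω = 2500 rad/s:
pole (1 + j2500·0.004) = 1 + j10 → |·| ≈ 10.05, ∠ ≈ 84.29°
|G| = 0.02 · 1 / (10.05) ≈ 0.00199
Gain = 20 log₁₀(0.00199) ≈ -54.02 dB

-54.0 dB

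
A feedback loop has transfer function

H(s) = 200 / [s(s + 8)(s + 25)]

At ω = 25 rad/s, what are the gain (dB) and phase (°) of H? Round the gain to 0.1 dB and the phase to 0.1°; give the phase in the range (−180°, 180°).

-41.3 dB, 152.7°

At s = jω = j25:
pole (s+8): 8 + j25 → |·| = √(8²+25²) = √689 ≈ 26.249, ∠ = arctan(25/8) ≈ 72.26°
pole (s+25): 25 + j25 → |·| = √(25²+25²) = √1250 ≈ 35.355, ∠ = arctan(25/25) ≈ 45.00°
pole at origin: |s| = 25, ∠ = 90.00° (in denominator)
|H| = 200 / 23201 ≈ 0.0086203
Gain = 20 log₁₀(0.0086203) ≈ -41.29 dB
∠H = 0.00° − 207.26° = -207.26° ≡ 152.74° (principal value)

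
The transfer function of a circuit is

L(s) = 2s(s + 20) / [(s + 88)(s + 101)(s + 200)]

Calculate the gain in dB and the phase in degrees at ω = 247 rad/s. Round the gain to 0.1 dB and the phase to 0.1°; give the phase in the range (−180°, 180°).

At s = jω = j247:
zero (s+20): 20 + j247 → |·| = √(20²+247²) = √61409 ≈ 247.81, ∠ = arctan(247/20) ≈ 85.37°
zero at origin: s = j247 → |·| = 247, ∠ = 90.00°
pole (s+88): 88 + j247 → |·| = √(88²+247²) = √68753 ≈ 262.21, ∠ = arctan(247/88) ≈ 70.39°
pole (s+101): 101 + j247 → |·| = √(101²+247²) = √71210 ≈ 266.85, ∠ = arctan(247/101) ≈ 67.76°
pole (s+200): 200 + j247 → |·| = √(200²+247²) = √101009 ≈ 317.82, ∠ = arctan(247/200) ≈ 51.00°
|L| = 2 · 61209 / 2.2238e+07 ≈ 0.0055049
Gain = 20 log₁₀(0.0055049) ≈ -45.19 dB
∠L = 175.37° − 189.15° = -13.78°

-45.2 dB, -13.8°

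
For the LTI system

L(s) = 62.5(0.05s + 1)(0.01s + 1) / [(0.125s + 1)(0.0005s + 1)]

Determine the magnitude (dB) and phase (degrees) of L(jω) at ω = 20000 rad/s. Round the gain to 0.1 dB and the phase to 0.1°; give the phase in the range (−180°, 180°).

53.9 dB, 5.4°

At ω = 20000 rad/s:
zero (1 + j20000·0.05) = 1 + j1000 → |·| ≈ 1000, ∠ ≈ 89.94°
zero (1 + j20000·0.01) = 1 + j200 → |·| ≈ 200, ∠ ≈ 89.71°
pole (1 + j20000·0.125) = 1 + j2500 → |·| ≈ 2500, ∠ ≈ 89.98°
pole (1 + j20000·0.0005) = 1 + j10 → |·| ≈ 10.05, ∠ ≈ 84.29°
|L| = 62.5 · 1000 · 200 / (2500 · 10.05) ≈ 497.51
Gain = 20 log₁₀(497.51) ≈ 53.94 dB
∠L = (89.94° + 89.71°) − (89.98° + 84.29°) = 5.38°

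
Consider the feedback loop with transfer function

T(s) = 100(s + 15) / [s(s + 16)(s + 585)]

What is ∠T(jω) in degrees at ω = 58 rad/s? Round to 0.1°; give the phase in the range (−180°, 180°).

At s = jω = j58:
zero (s+15): 15 + j58 → |·| = √(15²+58²) = √3589 ≈ 59.908, ∠ = arctan(58/15) ≈ 75.50°
pole (s+16): 16 + j58 → |·| = √(16²+58²) = √3620 ≈ 60.166, ∠ = arctan(58/16) ≈ 74.58°
pole (s+585): 585 + j58 → |·| = √(585²+58²) = √345589 ≈ 587.87, ∠ = arctan(58/585) ≈ 5.66°
pole at origin: |s| = 58, ∠ = 90.00° (in denominator)
∠T = 75.50° − 170.24° = -94.74°

-94.7°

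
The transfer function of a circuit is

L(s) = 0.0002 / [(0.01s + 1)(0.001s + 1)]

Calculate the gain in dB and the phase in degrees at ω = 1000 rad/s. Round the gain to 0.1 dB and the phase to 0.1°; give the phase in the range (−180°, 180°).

-97.0 dB, -129.3°

At ω = 1000 rad/s:
pole (1 + j1000·0.01) = 1 + j10 → |·| ≈ 10.05, ∠ ≈ 84.29°
pole (1 + j1000·0.001) = 1 + j1 → |·| ≈ 1.4142, ∠ ≈ 45.00°
|L| = 0.0002 · 1 / (10.05 · 1.4142) ≈ 1.4072e-05
Gain = 20 log₁₀(1.4072e-05) ≈ -97.03 dB
∠L = (0°) − (84.29° + 45.00°) = -129.29°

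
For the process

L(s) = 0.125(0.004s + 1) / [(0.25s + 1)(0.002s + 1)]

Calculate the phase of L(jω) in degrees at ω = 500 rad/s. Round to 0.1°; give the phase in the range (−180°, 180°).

-71.1°

At ω = 500 rad/s:
zero (1 + j500·0.004) = 1 + j2 → |·| ≈ 2.2361, ∠ ≈ 63.43°
pole (1 + j500·0.25) = 1 + j125 → |·| ≈ 125, ∠ ≈ 89.54°
pole (1 + j500·0.002) = 1 + j1 → |·| ≈ 1.4142, ∠ ≈ 45.00°
∠L = (63.43°) − (89.54° + 45.00°) = -71.11°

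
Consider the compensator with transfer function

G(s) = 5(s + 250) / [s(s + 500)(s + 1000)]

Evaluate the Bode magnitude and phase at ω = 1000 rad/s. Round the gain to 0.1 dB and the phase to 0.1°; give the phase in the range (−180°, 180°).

-109.7 dB, -122.5°

At s = jω = j1000:
zero (s+250): 250 + j1000 → |·| = √(250²+1000²) = √1062500 ≈ 1030.8, ∠ = arctan(1000/250) ≈ 75.96°
pole (s+500): 500 + j1000 → |·| = √(500²+1000²) = √1250000 ≈ 1118, ∠ = arctan(1000/500) ≈ 63.43°
pole (s+1000): 1000 + j1000 → |·| = √(1000²+1000²) = √2000000 ≈ 1414.2, ∠ = arctan(1000/1000) ≈ 45.00°
pole at origin: |s| = 1000, ∠ = 90.00° (in denominator)
|G| = 5 · 1030.8 / 1.5811e+09 ≈ 3.2598e-06
Gain = 20 log₁₀(3.2598e-06) ≈ -109.74 dB
∠G = 75.96° − 198.43° = -122.47°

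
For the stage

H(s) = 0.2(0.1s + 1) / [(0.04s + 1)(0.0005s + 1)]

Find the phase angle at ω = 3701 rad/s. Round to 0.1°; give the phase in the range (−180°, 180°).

At ω = 3701 rad/s:
zero (1 + j3701·0.1) = 1 + j370.1 → |·| ≈ 370.1, ∠ ≈ 89.85°
pole (1 + j3701·0.04) = 1 + j148.04 → |·| ≈ 148.04, ∠ ≈ 89.61°
pole (1 + j3701·0.0005) = 1 + j1.8505 → |·| ≈ 2.1034, ∠ ≈ 61.61°
∠H = (89.85°) − (89.61° + 61.61°) = -61.37°

-61.4°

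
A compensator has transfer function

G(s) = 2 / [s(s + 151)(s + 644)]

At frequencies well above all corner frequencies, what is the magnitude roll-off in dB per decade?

Each pole contributes −20 dB/decade at high frequency; each zero contributes +20 dB/decade.
Net: 0 zero(s) − 3 pole(s) → -60 dB/decade.

-60 dB/decade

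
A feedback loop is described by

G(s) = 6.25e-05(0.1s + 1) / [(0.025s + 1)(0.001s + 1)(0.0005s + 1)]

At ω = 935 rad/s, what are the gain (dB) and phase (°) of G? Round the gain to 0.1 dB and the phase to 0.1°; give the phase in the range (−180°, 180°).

At ω = 935 rad/s:
zero (1 + j935·0.1) = 1 + j93.5 → |·| ≈ 93.505, ∠ ≈ 89.39°
pole (1 + j935·0.025) = 1 + j23.375 → |·| ≈ 23.396, ∠ ≈ 87.55°
pole (1 + j935·0.001) = 1 + j0.935 → |·| ≈ 1.369, ∠ ≈ 43.08°
pole (1 + j935·0.0005) = 1 + j0.4675 → |·| ≈ 1.1039, ∠ ≈ 25.06°
|G| = 6.25e-05 · 93.505 / (23.396 · 1.369 · 1.1039) ≈ 0.00016529
Gain = 20 log₁₀(0.00016529) ≈ -75.64 dB
∠G = (89.39°) − (87.55° + 43.08° + 25.06°) = -66.30°

-75.6 dB, -66.3°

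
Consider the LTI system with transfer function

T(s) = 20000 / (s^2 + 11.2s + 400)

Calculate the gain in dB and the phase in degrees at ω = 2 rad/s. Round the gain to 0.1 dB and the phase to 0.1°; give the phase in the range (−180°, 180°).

At s = jω = j2:
quadratic: (j2)² + 11.2·j2 + 400 = 396 + j22.4 → |·| ≈ 396.63, ∠ ≈ 3.24°
|T| = 20000 / 396.63 ≈ 50.425
Gain = 20 log₁₀(50.425) ≈ 34.05 dB
∠T = 0.00° − 3.24° = -3.24°

34.1 dB, -3.2°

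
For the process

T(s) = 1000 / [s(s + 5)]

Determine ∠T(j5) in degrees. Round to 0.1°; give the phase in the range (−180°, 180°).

At s = jω = j5:
pole (s+5): 5 + j5 → |·| = √(5²+5²) = √50 ≈ 7.0711, ∠ = arctan(5/5) ≈ 45.00°
pole at origin: |s| = 5, ∠ = 90.00° (in denominator)
∠T = 0.00° − 135.00° = -135.00°

-135.0°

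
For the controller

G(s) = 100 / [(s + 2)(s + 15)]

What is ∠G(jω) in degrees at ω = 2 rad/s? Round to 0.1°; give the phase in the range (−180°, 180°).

At s = jω = j2:
pole (s+2): 2 + j2 → |·| = √(2²+2²) = √8 ≈ 2.8284, ∠ = arctan(2/2) ≈ 45.00°
pole (s+15): 15 + j2 → |·| = √(15²+2²) = √229 ≈ 15.133, ∠ = arctan(2/15) ≈ 7.59°
∠G = 0.00° − 52.59° = -52.59°

-52.6°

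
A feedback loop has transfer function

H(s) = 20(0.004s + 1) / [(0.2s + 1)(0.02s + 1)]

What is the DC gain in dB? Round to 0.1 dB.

H(0) = 20 · 1 / 1 = 20
20 log₁₀(20) ≈ 26.02 dB

26.0 dB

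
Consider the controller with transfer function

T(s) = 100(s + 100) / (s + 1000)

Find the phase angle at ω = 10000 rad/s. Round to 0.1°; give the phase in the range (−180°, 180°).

5.1°

At s = jω = j10000:
zero (s+100): 100 + j10000 → |·| = √(100²+10000²) = √100010000 ≈ 10000, ∠ = arctan(10000/100) ≈ 89.43°
pole (s+1000): 1000 + j10000 → |·| = √(1000²+10000²) = √101000000 ≈ 10050, ∠ = arctan(10000/1000) ≈ 84.29°
∠T = 89.43° − 84.29° = 5.14°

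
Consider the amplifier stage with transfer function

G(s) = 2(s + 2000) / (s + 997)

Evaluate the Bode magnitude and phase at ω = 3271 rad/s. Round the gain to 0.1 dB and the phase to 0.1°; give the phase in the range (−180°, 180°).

At s = jω = j3271:
zero (s+2000): 2000 + j3271 → |·| = √(2000²+3271²) = √14699441 ≈ 3834, ∠ = arctan(3271/2000) ≈ 58.56°
pole (s+997): 997 + j3271 → |·| = √(997²+3271²) = √11693450 ≈ 3419.6, ∠ = arctan(3271/997) ≈ 73.05°
|G| = 2 · 3834 / 3419.6 ≈ 2.2424
Gain = 20 log₁₀(2.2424) ≈ 7.01 dB
∠G = 58.56° − 73.05° = -14.49°

7.0 dB, -14.5°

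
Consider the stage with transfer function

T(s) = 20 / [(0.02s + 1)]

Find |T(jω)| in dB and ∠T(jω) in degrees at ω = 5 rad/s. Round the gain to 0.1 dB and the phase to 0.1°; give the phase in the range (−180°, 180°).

26.0 dB, -5.7°

At ω = 5 rad/s:
pole (1 + j5·0.02) = 1 + j0.1 → |·| ≈ 1.005, ∠ ≈ 5.71°
|T| = 20 · 1 / (1.005) ≈ 19.9
Gain = 20 log₁₀(19.9) ≈ 25.98 dB
∠T = (0°) − (5.71°) = -5.71°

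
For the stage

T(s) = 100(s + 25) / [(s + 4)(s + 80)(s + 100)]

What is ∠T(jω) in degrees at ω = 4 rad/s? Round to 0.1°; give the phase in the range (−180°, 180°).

At s = jω = j4:
zero (s+25): 25 + j4 → |·| = √(25²+4²) = √641 ≈ 25.318, ∠ = arctan(4/25) ≈ 9.09°
pole (s+4): 4 + j4 → |·| = √(4²+4²) = √32 ≈ 5.6569, ∠ = arctan(4/4) ≈ 45.00°
pole (s+80): 80 + j4 → |·| = √(80²+4²) = √6416 ≈ 80.1, ∠ = arctan(4/80) ≈ 2.86°
pole (s+100): 100 + j4 → |·| = √(100²+4²) = √10016 ≈ 100.08, ∠ = arctan(4/100) ≈ 2.29°
∠T = 9.09° − 50.15° = -41.06°

-41.1°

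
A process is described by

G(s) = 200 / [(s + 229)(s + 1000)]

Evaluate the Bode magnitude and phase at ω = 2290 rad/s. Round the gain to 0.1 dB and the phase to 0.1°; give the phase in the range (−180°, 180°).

-89.2 dB, -150.7°

At s = jω = j2290:
pole (s+229): 229 + j2290 → |·| = √(229²+2290²) = √5296541 ≈ 2301.4, ∠ = arctan(2290/229) ≈ 84.29°
pole (s+1000): 1000 + j2290 → |·| = √(1000²+2290²) = √6244100 ≈ 2498.8, ∠ = arctan(2290/1000) ≈ 66.41°
|G| = 200 / 5.7507e+06 ≈ 3.4778e-05
Gain = 20 log₁₀(3.4778e-05) ≈ -89.17 dB
∠G = 0.00° − 150.70° = -150.70°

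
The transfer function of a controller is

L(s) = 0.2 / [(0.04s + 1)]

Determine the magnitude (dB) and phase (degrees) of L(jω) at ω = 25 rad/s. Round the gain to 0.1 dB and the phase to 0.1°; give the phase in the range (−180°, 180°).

At ω = 25 rad/s:
pole (1 + j25·0.04) = 1 + j1 → |·| ≈ 1.4142, ∠ ≈ 45.00°
|L| = 0.2 · 1 / (1.4142) ≈ 0.14142
Gain = 20 log₁₀(0.14142) ≈ -16.99 dB
∠L = (0°) − (45.00°) = -45.00°

-17.0 dB, -45.0°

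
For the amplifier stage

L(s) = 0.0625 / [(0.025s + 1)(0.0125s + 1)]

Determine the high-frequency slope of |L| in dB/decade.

-40 dB/decade

Each pole contributes −20 dB/decade at high frequency; each zero contributes +20 dB/decade.
Net: 0 zero(s) − 2 pole(s) → -40 dB/decade.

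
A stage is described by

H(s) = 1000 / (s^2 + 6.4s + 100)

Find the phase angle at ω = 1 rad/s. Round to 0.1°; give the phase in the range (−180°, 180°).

At s = jω = j1:
quadratic: (j1)² + 6.4·j1 + 100 = 99 + j6.4 → |·| ≈ 99.207, ∠ ≈ 3.70°
∠H = 0.00° − 3.70° = -3.70°

-3.7°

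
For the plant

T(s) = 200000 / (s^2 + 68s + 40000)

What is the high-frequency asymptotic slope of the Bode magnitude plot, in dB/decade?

Each pole contributes −20 dB/decade at high frequency; each zero contributes +20 dB/decade.
Net: 0 zero(s) − 2 pole(s) → -40 dB/decade.

-40 dB/decade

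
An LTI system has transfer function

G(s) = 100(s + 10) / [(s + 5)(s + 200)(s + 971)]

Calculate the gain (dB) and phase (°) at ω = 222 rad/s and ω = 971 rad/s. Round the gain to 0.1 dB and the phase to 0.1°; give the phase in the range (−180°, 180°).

ω = 222: -69.5 dB, -62.2°; ω = 971: -82.7 dB, -123.7°

At s = jω = j222:
zero (s+10): 10 + j222 → |·| = √(10²+222²) = √49384 ≈ 222.23, ∠ = arctan(222/10) ≈ 87.42°
pole (s+5): 5 + j222 → |·| = √(5²+222²) = √49309 ≈ 222.06, ∠ = arctan(222/5) ≈ 88.71°
pole (s+200): 200 + j222 → |·| = √(200²+222²) = √89284 ≈ 298.8, ∠ = arctan(222/200) ≈ 47.98°
pole (s+971): 971 + j222 → |·| = √(971²+222²) = √992125 ≈ 996.05, ∠ = arctan(222/971) ≈ 12.88°
|G| = 100 · 222.23 / 6.6089e+07 ≈ 0.00033626
Gain = 20 log₁₀(0.00033626) ≈ -69.47 dB
∠G = 87.42° − 149.57° = -62.15°

At s = jω = j971:
zero (s+10): 10 + j971 → |·| = √(10²+971²) = √942941 ≈ 971.05, ∠ = arctan(971/10) ≈ 89.41°
pole (s+5): 5 + j971 → |·| = √(5²+971²) = √942866 ≈ 971.01, ∠ = arctan(971/5) ≈ 89.70°
pole (s+200): 200 + j971 → |·| = √(200²+971²) = √982841 ≈ 991.38, ∠ = arctan(971/200) ≈ 78.36°
pole (s+971): 971 + j971 → |·| = √(971²+971²) = √1885682 ≈ 1373.2, ∠ = arctan(971/971) ≈ 45.00°
|G| = 100 · 971.05 / 1.3219e+09 ≈ 7.3459e-05
Gain = 20 log₁₀(7.3459e-05) ≈ -82.68 dB
∠G = 89.41° − 213.06° = -123.65°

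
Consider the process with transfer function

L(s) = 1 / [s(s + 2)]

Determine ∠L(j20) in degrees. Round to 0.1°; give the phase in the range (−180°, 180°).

At s = jω = j20:
pole (s+2): 2 + j20 → |·| = √(2²+20²) = √404 ≈ 20.1, ∠ = arctan(20/2) ≈ 84.29°
pole at origin: |s| = 20, ∠ = 90.00° (in denominator)
∠L = 0.00° − 174.29° = -174.29°

-174.3°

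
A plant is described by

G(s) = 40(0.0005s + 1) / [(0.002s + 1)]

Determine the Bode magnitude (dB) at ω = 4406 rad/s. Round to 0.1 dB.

20.8 dB

At ω = 4406 rad/s:
zero (1 + j4406·0.0005) = 1 + j2.203 → |·| ≈ 2.4193, ∠ ≈ 65.59°
pole (1 + j4406·0.002) = 1 + j8.812 → |·| ≈ 8.8686, ∠ ≈ 83.53°
|G| = 40 · 2.4193 / (8.8686) ≈ 10.912
Gain = 20 log₁₀(10.912) ≈ 20.76 dB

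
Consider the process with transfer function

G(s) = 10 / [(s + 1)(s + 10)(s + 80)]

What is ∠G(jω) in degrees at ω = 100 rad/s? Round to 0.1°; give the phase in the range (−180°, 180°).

At s = jω = j100:
pole (s+1): 1 + j100 → |·| = √(1²+100²) = √10001 ≈ 100, ∠ = arctan(100/1) ≈ 89.43°
pole (s+10): 10 + j100 → |·| = √(10²+100²) = √10100 ≈ 100.5, ∠ = arctan(100/10) ≈ 84.29°
pole (s+80): 80 + j100 → |·| = √(80²+100²) = √16400 ≈ 128.06, ∠ = arctan(100/80) ≈ 51.34°
∠G = 0.00° − 225.06° = -225.06° ≡ 134.94° (principal value)

134.9°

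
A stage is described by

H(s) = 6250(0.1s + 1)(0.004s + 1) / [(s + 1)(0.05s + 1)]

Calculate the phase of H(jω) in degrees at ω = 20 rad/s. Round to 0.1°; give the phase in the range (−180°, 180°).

-64.1°

At ω = 20 rad/s:
zero (1 + j20·0.1) = 1 + j2 → |·| ≈ 2.2361, ∠ ≈ 63.43°
zero (1 + j20·0.004) = 1 + j0.08 → |·| ≈ 1.0032, ∠ ≈ 4.57°
pole (1 + j20·1) = 1 + j20 → |·| ≈ 20.025, ∠ ≈ 87.14°
pole (1 + j20·0.05) = 1 + j1 → |·| ≈ 1.4142, ∠ ≈ 45.00°
∠H = (63.43° + 4.57°) − (87.14° + 45.00°) = -64.14°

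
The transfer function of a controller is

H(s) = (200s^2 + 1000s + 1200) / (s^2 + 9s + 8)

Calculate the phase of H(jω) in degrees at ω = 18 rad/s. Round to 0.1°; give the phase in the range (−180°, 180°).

Substitute s = j18:
Numerator: 200(j18)^2 + 1000(j18) + 1200 = -63600 + j18000
Denominator: (j18)^2 + 9(j18) + 8 = -316 + j162
|N| = √(63600² + 18000²) ≈ 66098, ∠N ≈ 164.20°
|D| = √(316² + 162²) ≈ 355.11, ∠D ≈ 152.86°
∠H = 164.20° − 152.86° = 11.34°

11.3°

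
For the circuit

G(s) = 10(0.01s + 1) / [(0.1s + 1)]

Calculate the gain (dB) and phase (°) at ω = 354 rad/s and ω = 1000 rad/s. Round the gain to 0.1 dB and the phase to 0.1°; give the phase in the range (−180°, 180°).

ω = 354: 0.3 dB, -14.2°; ω = 1000: 0.0 dB, -5.1°

At ω = 354 rad/s:
zero (1 + j354·0.01) = 1 + j3.54 → |·| ≈ 3.6785, ∠ ≈ 74.23°
pole (1 + j354·0.1) = 1 + j35.4 → |·| ≈ 35.414, ∠ ≈ 88.38°
|G| = 10 · 3.6785 / (35.414) ≈ 1.0387
Gain = 20 log₁₀(1.0387) ≈ 0.33 dB
∠G = (74.23°) − (88.38°) = -14.15°

At ω = 1000 rad/s:
zero (1 + j1000·0.01) = 1 + j10 → |·| ≈ 10.05, ∠ ≈ 84.29°
pole (1 + j1000·0.1) = 1 + j100 → |·| ≈ 100, ∠ ≈ 89.43°
|G| = 10 · 10.05 / (100) ≈ 1.005
Gain = 20 log₁₀(1.005) ≈ 0.04 dB
∠G = (84.29°) − (89.43°) = -5.14°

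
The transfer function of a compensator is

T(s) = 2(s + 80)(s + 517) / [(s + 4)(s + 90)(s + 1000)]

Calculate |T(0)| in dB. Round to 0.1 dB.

T(0) = 2·80·517 / (4·90·1000) ≈ 0.22978
20 log₁₀(0.22978) ≈ -12.77 dB

-12.8 dB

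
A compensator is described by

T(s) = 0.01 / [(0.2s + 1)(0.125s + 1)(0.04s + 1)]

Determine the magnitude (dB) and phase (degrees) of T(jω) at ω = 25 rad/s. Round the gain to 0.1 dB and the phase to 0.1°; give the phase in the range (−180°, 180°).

At ω = 25 rad/s:
pole (1 + j25·0.2) = 1 + j5 → |·| ≈ 5.099, ∠ ≈ 78.69°
pole (1 + j25·0.125) = 1 + j3.125 → |·| ≈ 3.2811, ∠ ≈ 72.26°
pole (1 + j25·0.04) = 1 + j1 → |·| ≈ 1.4142, ∠ ≈ 45.00°
|T| = 0.01 · 1 / (5.099 · 3.2811 · 1.4142) ≈ 0.00042265
Gain = 20 log₁₀(0.00042265) ≈ -67.48 dB
∠T = (0°) − (78.69° + 72.26° + 45.00°) = -195.95° ≡ 164.05° (principal value)

-67.5 dB, 164.1°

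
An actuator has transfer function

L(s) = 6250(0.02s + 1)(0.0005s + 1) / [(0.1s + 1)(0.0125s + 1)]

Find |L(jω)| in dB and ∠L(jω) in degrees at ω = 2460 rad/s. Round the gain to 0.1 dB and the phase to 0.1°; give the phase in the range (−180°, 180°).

At ω = 2460 rad/s:
zero (1 + j2460·0.02) = 1 + j49.2 → |·| ≈ 49.21, ∠ ≈ 88.84°
zero (1 + j2460·0.0005) = 1 + j1.23 → |·| ≈ 1.5852, ∠ ≈ 50.89°
pole (1 + j2460·0.1) = 1 + j246 → |·| ≈ 246, ∠ ≈ 89.77°
pole (1 + j2460·0.0125) = 1 + j30.75 → |·| ≈ 30.766, ∠ ≈ 88.14°
|L| = 6250 · 49.21 · 1.5852 / (246 · 30.766) ≈ 64.419
Gain = 20 log₁₀(64.419) ≈ 36.18 dB
∠L = (88.84° + 50.89°) − (89.77° + 88.14°) = -38.18°

36.2 dB, -38.2°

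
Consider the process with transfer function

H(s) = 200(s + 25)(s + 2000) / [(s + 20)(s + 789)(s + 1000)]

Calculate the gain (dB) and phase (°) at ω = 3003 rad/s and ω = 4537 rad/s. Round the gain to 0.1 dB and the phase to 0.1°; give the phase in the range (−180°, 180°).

At s = jω = j3003:
zero (s+25): 25 + j3003 → |·| = √(25²+3003²) = √9018634 ≈ 3003.1, ∠ = arctan(3003/25) ≈ 89.52°
zero (s+2000): 2000 + j3003 → |·| = √(2000²+3003²) = √13018009 ≈ 3608, ∠ = arctan(3003/2000) ≈ 56.34°
pole (s+20): 20 + j3003 → |·| = √(20²+3003²) = √9018409 ≈ 3003.1, ∠ = arctan(3003/20) ≈ 89.62°
pole (s+789): 789 + j3003 → |·| = √(789²+3003²) = √9640530 ≈ 3104.9, ∠ = arctan(3003/789) ≈ 75.28°
pole (s+1000): 1000 + j3003 → |·| = √(1000²+3003²) = √10018009 ≈ 3165.1, ∠ = arctan(3003/1000) ≈ 71.58°
|H| = 200 · 1.0835e+07 / 2.9512e+10 ≈ 0.073428
Gain = 20 log₁₀(0.073428) ≈ -22.68 dB
∠H = 145.86° − 236.48° = -90.62°

At s = jω = j4537:
zero (s+25): 25 + j4537 → |·| = √(25²+4537²) = √20584994 ≈ 4537.1, ∠ = arctan(4537/25) ≈ 89.68°
zero (s+2000): 2000 + j4537 → |·| = √(2000²+4537²) = √24584369 ≈ 4958.3, ∠ = arctan(4537/2000) ≈ 66.21°
pole (s+20): 20 + j4537 → |·| = √(20²+4537²) = √20584769 ≈ 4537, ∠ = arctan(4537/20) ≈ 89.75°
pole (s+789): 789 + j4537 → |·| = √(789²+4537²) = √21206890 ≈ 4605.1, ∠ = arctan(4537/789) ≈ 80.13°
pole (s+1000): 1000 + j4537 → |·| = √(1000²+4537²) = √21584369 ≈ 4645.9, ∠ = arctan(4537/1000) ≈ 77.57°
|H| = 200 · 2.2496e+07 / 9.7068e+10 ≈ 0.046351
Gain = 20 log₁₀(0.046351) ≈ -26.68 dB
∠H = 155.89° − 247.45° = -91.56°

ω = 3003: -22.7 dB, -90.6°; ω = 4537: -26.7 dB, -91.6°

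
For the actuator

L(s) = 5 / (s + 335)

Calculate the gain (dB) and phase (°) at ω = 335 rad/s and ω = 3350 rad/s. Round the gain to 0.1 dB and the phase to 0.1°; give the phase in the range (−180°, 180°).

ω = 335: -39.5 dB, -45.0°; ω = 3350: -56.6 dB, -84.3°

Substitute s = j335:
Numerator: 5 = 5 + j0
Denominator: (j335) + 335 = 335 + j335
|N| = √(5² + 0²) ≈ 5, ∠N ≈ 0.00°
|D| = √(335² + 335²) ≈ 473.76, ∠D ≈ 45.00°
|L| = 5 / 473.76 ≈ 0.010554
Gain = 20 log₁₀(0.010554) ≈ -39.53 dB
∠L = 0.00° − 45.00° = -45.00°

Substitute s = j3350:
Numerator: 5 = 5 + j0
Denominator: (j3350) + 335 = 335 + j3350
|N| = √(5² + 0²) ≈ 5, ∠N ≈ 0.00°
|D| = √(335² + 3350²) ≈ 3366.7, ∠D ≈ 84.29°
|L| = 5 / 3366.7 ≈ 0.0014851
Gain = 20 log₁₀(0.0014851) ≈ -56.56 dB
∠L = 0.00° − 84.29° = -84.29°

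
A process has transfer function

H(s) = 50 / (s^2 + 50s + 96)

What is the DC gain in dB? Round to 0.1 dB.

H(0) = 50 / 96 ≈ 0.52083
20 log₁₀(0.52083) ≈ -5.67 dB

-5.7 dB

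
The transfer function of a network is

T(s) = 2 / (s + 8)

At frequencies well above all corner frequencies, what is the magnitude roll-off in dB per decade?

-20 dB/decade

Each pole contributes −20 dB/decade at high frequency; each zero contributes +20 dB/decade.
Net: 0 zero(s) − 1 pole(s) → -20 dB/decade.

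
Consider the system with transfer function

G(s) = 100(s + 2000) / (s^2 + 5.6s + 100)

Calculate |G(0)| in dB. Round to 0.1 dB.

66.0 dB

G(0) = 100·2000 / 100 = 2000
20 log₁₀(2000) ≈ 66.02 dB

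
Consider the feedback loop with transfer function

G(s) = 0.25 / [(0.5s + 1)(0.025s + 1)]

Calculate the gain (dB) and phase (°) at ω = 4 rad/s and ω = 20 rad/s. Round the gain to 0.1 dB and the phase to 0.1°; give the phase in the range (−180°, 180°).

At ω = 4 rad/s:
pole (1 + j4·0.5) = 1 + j2 → |·| ≈ 2.2361, ∠ ≈ 63.43°
pole (1 + j4·0.025) = 1 + j0.1 → |·| ≈ 1.005, ∠ ≈ 5.71°
|G| = 0.25 · 1 / (2.2361 · 1.005) ≈ 0.11125
Gain = 20 log₁₀(0.11125) ≈ -19.07 dB
∠G = (0°) − (63.43° + 5.71°) = -69.14°

At ω = 20 rad/s:
pole (1 + j20·0.5) = 1 + j10 → |·| ≈ 10.05, ∠ ≈ 84.29°
pole (1 + j20·0.025) = 1 + j0.5 → |·| ≈ 1.118, ∠ ≈ 26.57°
|G| = 0.25 · 1 / (10.05 · 1.118) ≈ 0.02225
Gain = 20 log₁₀(0.02225) ≈ -33.05 dB
∠G = (0°) − (84.29° + 26.57°) = -110.86°

ω = 4: -19.1 dB, -69.1°; ω = 20: -33.1 dB, -110.9°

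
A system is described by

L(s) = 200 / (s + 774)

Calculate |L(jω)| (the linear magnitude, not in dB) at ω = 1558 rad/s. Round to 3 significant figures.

Substitute s = j1558:
Numerator: 200 = 200 + j0
Denominator: (j1558) + 774 = 774 + j1558
|N| = √(200² + 0²) ≈ 200, ∠N ≈ 0.00°
|D| = √(774² + 1558²) ≈ 1739.7, ∠D ≈ 63.58°
|L| = 200 / 1739.7 ≈ 0.11496

0.115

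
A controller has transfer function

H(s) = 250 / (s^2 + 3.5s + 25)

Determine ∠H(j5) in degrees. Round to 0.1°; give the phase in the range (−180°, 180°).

At s = jω = j5:
quadratic: (j5)² + 3.5·j5 + 25 = 0 + j17.5 → |·| ≈ 17.5, ∠ ≈ 90.00°
∠H = 0.00° − 90.00° = -90.00°

-90.0°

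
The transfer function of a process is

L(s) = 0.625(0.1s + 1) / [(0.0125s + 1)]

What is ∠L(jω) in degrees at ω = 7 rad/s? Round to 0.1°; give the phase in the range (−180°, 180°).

At ω = 7 rad/s:
zero (1 + j7·0.1) = 1 + j0.7 → |·| ≈ 1.2207, ∠ ≈ 34.99°
pole (1 + j7·0.0125) = 1 + j0.0875 → |·| ≈ 1.0038, ∠ ≈ 5.00°
∠L = (34.99°) − (5.00°) = 29.99°

30.0°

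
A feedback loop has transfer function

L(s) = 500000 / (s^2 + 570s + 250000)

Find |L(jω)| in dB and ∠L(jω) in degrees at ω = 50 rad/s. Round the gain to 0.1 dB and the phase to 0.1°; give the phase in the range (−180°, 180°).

6.1 dB, -6.6°

At s = jω = j50:
quadratic: (j50)² + 570·j50 + 250000 = 247500 + j28500 → |·| ≈ 2.4914e+05, ∠ ≈ 6.57°
|L| = 500000 / 2.4914e+05 ≈ 2.0069
Gain = 20 log₁₀(2.0069) ≈ 6.05 dB
∠L = 0.00° − 6.57° = -6.57°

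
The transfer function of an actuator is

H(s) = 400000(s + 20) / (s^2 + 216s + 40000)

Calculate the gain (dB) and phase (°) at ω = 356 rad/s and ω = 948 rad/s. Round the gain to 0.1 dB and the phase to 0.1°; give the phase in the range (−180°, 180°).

ω = 356: 61.8 dB, -51.7°; ω = 948: 52.7 dB, -77.8°

At s = jω = j356:
zero (s+20): 20 + j356 → |·| = √(20²+356²) = √127136 ≈ 356.56, ∠ = arctan(356/20) ≈ 86.78°
quadratic: (j356)² + 216·j356 + 40000 = -86736 + j76896 → |·| ≈ 1.1591e+05, ∠ ≈ 138.44°
|H| = 400000 · 356.56 / 1.1591e+05 ≈ 1230.5
Gain = 20 log₁₀(1230.5) ≈ 61.80 dB
∠H = 86.78° − 138.44° = -51.66°

At s = jω = j948:
zero (s+20): 20 + j948 → |·| = √(20²+948²) = √899104 ≈ 948.21, ∠ = arctan(948/20) ≈ 88.79°
quadratic: (j948)² + 216·j948 + 40000 = -858704 + j204768 → |·| ≈ 8.8278e+05, ∠ ≈ 166.59°
|H| = 400000 · 948.21 / 8.8278e+05 ≈ 429.65
Gain = 20 log₁₀(429.65) ≈ 52.66 dB
∠H = 88.79° − 166.59° = -77.80°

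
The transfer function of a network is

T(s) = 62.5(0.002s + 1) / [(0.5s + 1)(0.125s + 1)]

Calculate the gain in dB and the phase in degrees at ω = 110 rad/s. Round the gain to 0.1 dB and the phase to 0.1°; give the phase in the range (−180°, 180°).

At ω = 110 rad/s:
zero (1 + j110·0.002) = 1 + j0.22 → |·| ≈ 1.0239, ∠ ≈ 12.41°
pole (1 + j110·0.5) = 1 + j55 → |·| ≈ 55.009, ∠ ≈ 88.96°
pole (1 + j110·0.125) = 1 + j13.75 → |·| ≈ 13.786, ∠ ≈ 85.84°
|T| = 62.5 · 1.0239 / (55.009 · 13.786) ≈ 0.084385
Gain = 20 log₁₀(0.084385) ≈ -21.47 dB
∠T = (12.41°) − (88.96° + 85.84°) = -162.39°

-21.5 dB, -162.4°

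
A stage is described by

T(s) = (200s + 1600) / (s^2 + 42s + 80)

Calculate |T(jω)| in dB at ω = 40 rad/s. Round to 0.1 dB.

11.1 dB

Substitute s = j40:
Numerator: 200(j40) + 1600 = 1600 + j8000
Denominator: (j40)^2 + 42(j40) + 80 = -1520 + j1680
|N| = √(1600² + 8000²) ≈ 8158.4, ∠N ≈ 78.69°
|D| = √(1520² + 1680²) ≈ 2265.6, ∠D ≈ 132.14°
|T| = 8158.4 / 2265.6 ≈ 3.601
Gain = 20 log₁₀(3.601) ≈ 11.13 dB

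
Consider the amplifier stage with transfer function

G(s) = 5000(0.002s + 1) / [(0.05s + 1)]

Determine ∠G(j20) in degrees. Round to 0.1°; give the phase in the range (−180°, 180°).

-42.7°

At ω = 20 rad/s:
zero (1 + j20·0.002) = 1 + j0.04 → |·| ≈ 1.0008, ∠ ≈ 2.29°
pole (1 + j20·0.05) = 1 + j1 → |·| ≈ 1.4142, ∠ ≈ 45.00°
∠G = (2.29°) − (45.00°) = -42.71°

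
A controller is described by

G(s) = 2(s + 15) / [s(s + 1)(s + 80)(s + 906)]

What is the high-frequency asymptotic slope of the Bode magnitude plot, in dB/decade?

Each pole contributes −20 dB/decade at high frequency; each zero contributes +20 dB/decade.
Net: 1 zero(s) − 4 pole(s) → -60 dB/decade.

-60 dB/decade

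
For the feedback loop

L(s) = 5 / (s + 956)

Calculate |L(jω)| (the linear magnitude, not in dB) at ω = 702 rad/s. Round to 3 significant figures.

At s = jω = j702:
pole (s+956): 956 + j702 → |·| = √(956²+702²) = √1406740 ≈ 1186.1, ∠ = arctan(702/956) ≈ 36.29°
|L| = 5 / 1186.1 ≈ 0.0042155

0.00422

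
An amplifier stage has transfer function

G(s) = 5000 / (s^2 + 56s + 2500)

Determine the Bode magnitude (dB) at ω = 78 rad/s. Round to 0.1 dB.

-1.1 dB

At s = jω = j78:
quadratic: (j78)² + 56·j78 + 2500 = -3584 + j4368 → |·| ≈ 5650.2, ∠ ≈ 129.37°
|G| = 5000 / 5650.2 ≈ 0.88492
Gain = 20 log₁₀(0.88492) ≈ -1.06 dB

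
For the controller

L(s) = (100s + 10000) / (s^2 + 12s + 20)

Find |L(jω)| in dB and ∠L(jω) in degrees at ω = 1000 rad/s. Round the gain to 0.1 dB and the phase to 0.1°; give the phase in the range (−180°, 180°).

-20.0 dB, -95.0°

Substitute s = j1000:
Numerator: 100(j1000) + 10000 = 10000 + j100000
Denominator: (j1000)^2 + 12(j1000) + 20 = -999980 + j12000
|N| = √(10000² + 100000²) ≈ 1.005e+05, ∠N ≈ 84.29°
|D| = √(999980² + 12000²) ≈ 1.0001e+06, ∠D ≈ 179.31°
|L| = 1.005e+05 / 1.0001e+06 ≈ 0.10049
Gain = 20 log₁₀(0.10049) ≈ -19.96 dB
∠L = 84.29° − 179.31° = -95.02°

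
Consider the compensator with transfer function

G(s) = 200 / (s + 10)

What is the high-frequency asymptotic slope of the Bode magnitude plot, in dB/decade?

-20 dB/decade

Each pole contributes −20 dB/decade at high frequency; each zero contributes +20 dB/decade.
Net: 0 zero(s) − 1 pole(s) → -20 dB/decade.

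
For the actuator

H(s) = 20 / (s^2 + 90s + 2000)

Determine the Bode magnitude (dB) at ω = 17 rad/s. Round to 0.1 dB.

Substitute s = j17:
Numerator: 20 = 20 + j0
Denominator: (j17)^2 + 90(j17) + 2000 = 1711 + j1530
|N| = √(20² + 0²) ≈ 20, ∠N ≈ 0.00°
|D| = √(1711² + 1530²) ≈ 2295.3, ∠D ≈ 41.80°
|H| = 20 / 2295.3 ≈ 0.0087135
Gain = 20 log₁₀(0.0087135) ≈ -41.20 dB

-41.2 dB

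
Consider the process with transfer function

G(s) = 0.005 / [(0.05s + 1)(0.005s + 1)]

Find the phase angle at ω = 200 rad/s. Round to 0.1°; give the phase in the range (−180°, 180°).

-129.3°

At ω = 200 rad/s:
pole (1 + j200·0.05) = 1 + j10 → |·| ≈ 10.05, ∠ ≈ 84.29°
pole (1 + j200·0.005) = 1 + j1 → |·| ≈ 1.4142, ∠ ≈ 45.00°
∠G = (0°) − (84.29° + 45.00°) = -129.29°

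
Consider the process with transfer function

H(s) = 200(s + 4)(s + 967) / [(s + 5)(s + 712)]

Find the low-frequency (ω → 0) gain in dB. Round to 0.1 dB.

46.7 dB

H(0) = 200·4·967 / (5·712) ≈ 217.3
20 log₁₀(217.3) ≈ 46.74 dB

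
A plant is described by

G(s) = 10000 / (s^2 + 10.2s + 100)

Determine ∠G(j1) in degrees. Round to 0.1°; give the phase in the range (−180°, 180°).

At s = jω = j1:
quadratic: (j1)² + 10.2·j1 + 100 = 99 + j10.2 → |·| ≈ 99.524, ∠ ≈ 5.88°
∠G = 0.00° − 5.88° = -5.88°

-5.9°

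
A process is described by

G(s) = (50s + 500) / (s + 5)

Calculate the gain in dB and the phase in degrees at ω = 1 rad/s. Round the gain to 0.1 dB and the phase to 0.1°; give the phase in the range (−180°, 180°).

39.9 dB, -5.6°

Substitute s = j1:
Numerator: 50(j1) + 500 = 500 + j50
Denominator: (j1) + 5 = 5 + j1
|N| = √(500² + 50²) ≈ 502.49, ∠N ≈ 5.71°
|D| = √(5² + 1²) ≈ 5.099, ∠D ≈ 11.31°
|G| = 502.49 / 5.099 ≈ 98.547
Gain = 20 log₁₀(98.547) ≈ 39.87 dB
∠G = 5.71° − 11.31° = -5.60°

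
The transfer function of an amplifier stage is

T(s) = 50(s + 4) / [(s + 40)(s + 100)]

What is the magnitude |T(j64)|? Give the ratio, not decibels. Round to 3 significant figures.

0.358

At s = jω = j64:
zero (s+4): 4 + j64 → |·| = √(4²+64²) = √4112 ≈ 64.125, ∠ = arctan(64/4) ≈ 86.42°
pole (s+40): 40 + j64 → |·| = √(40²+64²) = √5696 ≈ 75.472, ∠ = arctan(64/40) ≈ 57.99°
pole (s+100): 100 + j64 → |·| = √(100²+64²) = √14096 ≈ 118.73, ∠ = arctan(64/100) ≈ 32.62°
|T| = 50 · 64.125 / 8960.8 ≈ 0.35781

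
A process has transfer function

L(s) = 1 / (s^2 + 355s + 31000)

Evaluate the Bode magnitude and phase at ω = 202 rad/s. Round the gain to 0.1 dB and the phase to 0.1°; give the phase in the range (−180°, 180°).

-97.2 dB, -97.8°

Substitute s = j202:
Numerator: 1 = 1 + j0
Denominator: (j202)^2 + 355(j202) + 31000 = -9804 + j71710
|N| = √(1² + 0²) ≈ 1, ∠N ≈ 0.00°
|D| = √(9804² + 71710²) ≈ 72377, ∠D ≈ 97.79°
|L| = 1 / 72377 ≈ 1.3817e-05
Gain = 20 log₁₀(1.3817e-05) ≈ -97.19 dB
∠L = 0.00° − 97.79° = -97.79°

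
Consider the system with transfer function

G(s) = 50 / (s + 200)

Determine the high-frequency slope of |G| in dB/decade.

-20 dB/decade

Each pole contributes −20 dB/decade at high frequency; each zero contributes +20 dB/decade.
Net: 0 zero(s) − 1 pole(s) → -20 dB/decade.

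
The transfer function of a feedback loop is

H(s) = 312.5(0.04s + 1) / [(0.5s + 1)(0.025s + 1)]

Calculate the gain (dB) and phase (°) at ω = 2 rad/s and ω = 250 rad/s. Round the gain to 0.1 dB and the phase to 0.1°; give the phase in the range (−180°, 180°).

At ω = 2 rad/s:
zero (1 + j2·0.04) = 1 + j0.08 → |·| ≈ 1.0032, ∠ ≈ 4.57°
pole (1 + j2·0.5) = 1 + j1 → |·| ≈ 1.4142, ∠ ≈ 45.00°
pole (1 + j2·0.025) = 1 + j0.05 → |·| ≈ 1.0012, ∠ ≈ 2.86°
|H| = 312.5 · 1.0032 / (1.4142 · 1.0012) ≈ 221.41
Gain = 20 log₁₀(221.41) ≈ 46.90 dB
∠H = (4.57°) − (45.00° + 2.86°) = -43.29°

At ω = 250 rad/s:
zero (1 + j250·0.04) = 1 + j10 → |·| ≈ 10.05, ∠ ≈ 84.29°
pole (1 + j250·0.5) = 1 + j125 → |·| ≈ 125, ∠ ≈ 89.54°
pole (1 + j250·0.025) = 1 + j6.25 → |·| ≈ 6.3295, ∠ ≈ 80.91°
|H| = 312.5 · 10.05 / (125 · 6.3295) ≈ 3.9695
Gain = 20 log₁₀(3.9695) ≈ 11.97 dB
∠H = (84.29°) − (89.54° + 80.91°) = -86.16°

ω = 2: 46.9 dB, -43.3°; ω = 250: 12.0 dB, -86.2°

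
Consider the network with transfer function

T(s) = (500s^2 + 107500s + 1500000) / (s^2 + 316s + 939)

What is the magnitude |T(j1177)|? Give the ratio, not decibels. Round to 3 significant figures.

490

Substitute s = j1177:
Numerator: 500(j1177)^2 + 107500(j1177) + 1500000 = -691164500 + j126527500
Denominator: (j1177)^2 + 316(j1177) + 939 = -1384390 + j371932
|N| = √(691164500² + 126527500²) ≈ 7.0265e+08, ∠N ≈ 169.63°
|D| = √(1384390² + 371932²) ≈ 1.4335e+06, ∠D ≈ 164.96°
|T| = 7.0265e+08 / 1.4335e+06 ≈ 490.16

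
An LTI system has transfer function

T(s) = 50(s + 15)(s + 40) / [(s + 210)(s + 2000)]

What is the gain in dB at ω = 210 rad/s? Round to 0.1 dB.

At s = jω = j210:
zero (s+15): 15 + j210 → |·| = √(15²+210²) = √44325 ≈ 210.54, ∠ = arctan(210/15) ≈ 85.91°
zero (s+40): 40 + j210 → |·| = √(40²+210²) = √45700 ≈ 213.78, ∠ = arctan(210/40) ≈ 79.22°
pole (s+210): 210 + j210 → |·| = √(210²+210²) = √88200 ≈ 296.98, ∠ = arctan(210/210) ≈ 45.00°
pole (s+2000): 2000 + j210 → |·| = √(2000²+210²) = √4044100 ≈ 2011, ∠ = arctan(210/2000) ≈ 5.99°
|T| = 50 · 45009 / 5.9723e+05 ≈ 3.7681
Gain = 20 log₁₀(3.7681) ≈ 11.52 dB

11.5 dB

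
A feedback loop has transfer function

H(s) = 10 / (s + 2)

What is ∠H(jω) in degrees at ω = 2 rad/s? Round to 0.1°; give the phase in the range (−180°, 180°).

Substitute s = j2:
Numerator: 10 = 10 + j0
Denominator: (j2) + 2 = 2 + j2
|N| = √(10² + 0²) ≈ 10, ∠N ≈ 0.00°
|D| = √(2² + 2²) ≈ 2.8284, ∠D ≈ 45.00°
∠H = 0.00° − 45.00° = -45.00°

-45.0°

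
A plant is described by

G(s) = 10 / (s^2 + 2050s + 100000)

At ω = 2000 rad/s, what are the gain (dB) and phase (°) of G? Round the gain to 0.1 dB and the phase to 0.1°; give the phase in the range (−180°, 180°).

Substitute s = j2000:
Numerator: 10 = 10 + j0
Denominator: (j2000)^2 + 2050(j2000) + 100000 = -3900000 + j4100000
|N| = √(10² + 0²) ≈ 10, ∠N ≈ 0.00°
|D| = √(3900000² + 4100000²) ≈ 5.6586e+06, ∠D ≈ 133.57°
|G| = 10 / 5.6586e+06 ≈ 1.7672e-06
Gain = 20 log₁₀(1.7672e-06) ≈ -115.05 dB
∠G = 0.00° − 133.57° = -133.57°

-115.1 dB, -133.6°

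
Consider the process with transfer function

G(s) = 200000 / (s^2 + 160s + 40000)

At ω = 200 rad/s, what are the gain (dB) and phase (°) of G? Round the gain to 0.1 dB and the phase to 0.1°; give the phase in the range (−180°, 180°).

15.9 dB, -90.0°

At s = jω = j200:
quadratic: (j200)² + 160·j200 + 40000 = 0 + j32000 → |·| ≈ 32000, ∠ ≈ 90.00°
|G| = 200000 / 32000 ≈ 6.25
Gain = 20 log₁₀(6.25) ≈ 15.92 dB
∠G = 0.00° − 90.00° = -90.00°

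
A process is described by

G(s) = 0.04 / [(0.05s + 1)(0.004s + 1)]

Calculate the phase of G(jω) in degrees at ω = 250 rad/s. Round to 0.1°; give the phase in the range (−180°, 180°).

-130.4°

At ω = 250 rad/s:
pole (1 + j250·0.05) = 1 + j12.5 → |·| ≈ 12.54, ∠ ≈ 85.43°
pole (1 + j250·0.004) = 1 + j1 → |·| ≈ 1.4142, ∠ ≈ 45.00°
∠G = (0°) − (85.43° + 45.00°) = -130.43°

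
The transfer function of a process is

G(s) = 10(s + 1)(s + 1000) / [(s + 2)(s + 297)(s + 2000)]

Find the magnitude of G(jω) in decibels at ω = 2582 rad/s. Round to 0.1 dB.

-49.7 dB

At s = jω = j2582:
zero (s+1): 1 + j2582 → |·| = √(1²+2582²) = √6666725 ≈ 2582, ∠ = arctan(2582/1) ≈ 89.98°
zero (s+1000): 1000 + j2582 → |·| = √(1000²+2582²) = √7666724 ≈ 2768.9, ∠ = arctan(2582/1000) ≈ 68.83°
pole (s+2): 2 + j2582 → |·| = √(2²+2582²) = √6666728 ≈ 2582, ∠ = arctan(2582/2) ≈ 89.96°
pole (s+297): 297 + j2582 → |·| = √(297²+2582²) = √6754933 ≈ 2599, ∠ = arctan(2582/297) ≈ 83.44°
pole (s+2000): 2000 + j2582 → |·| = √(2000²+2582²) = √10666724 ≈ 3266, ∠ = arctan(2582/2000) ≈ 52.24°
|G| = 10 · 7.1493e+06 / 2.1917e+10 ≈ 0.003262
Gain = 20 log₁₀(0.003262) ≈ -49.73 dB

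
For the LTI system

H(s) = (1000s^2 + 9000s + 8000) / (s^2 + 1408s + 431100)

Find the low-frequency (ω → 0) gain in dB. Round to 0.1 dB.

H(0) = 8000 / 431100 ≈ 0.018557
20 log₁₀(0.018557) ≈ -34.63 dB

-34.6 dB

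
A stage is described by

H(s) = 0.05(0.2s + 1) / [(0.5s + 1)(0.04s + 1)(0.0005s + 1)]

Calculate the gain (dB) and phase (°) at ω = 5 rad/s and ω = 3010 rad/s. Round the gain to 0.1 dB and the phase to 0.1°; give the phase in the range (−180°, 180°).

ω = 5: -31.8 dB, -34.7°; ω = 3010: -80.7 dB, -146.0°

At ω = 5 rad/s:
zero (1 + j5·0.2) = 1 + j1 → |·| ≈ 1.4142, ∠ ≈ 45.00°
pole (1 + j5·0.5) = 1 + j2.5 → |·| ≈ 2.6926, ∠ ≈ 68.20°
pole (1 + j5·0.04) = 1 + j0.2 → |·| ≈ 1.0198, ∠ ≈ 11.31°
pole (1 + j5·0.0005) = 1 + j0.0025 → |·| ≈ 1, ∠ ≈ 0.14°
|H| = 0.05 · 1.4142 / (2.6926 · 1.0198 · 1) ≈ 0.025751
Gain = 20 log₁₀(0.025751) ≈ -31.78 dB
∠H = (45.00°) − (68.20° + 11.31° + 0.14°) = -34.65°

At ω = 3010 rad/s:
zero (1 + j3010·0.2) = 1 + j602 → |·| ≈ 602, ∠ ≈ 89.90°
pole (1 + j3010·0.5) = 1 + j1505 → |·| ≈ 1505, ∠ ≈ 89.96°
pole (1 + j3010·0.04) = 1 + j120.4 → |·| ≈ 120.4, ∠ ≈ 89.52°
pole (1 + j3010·0.0005) = 1 + j1.505 → |·| ≈ 1.8069, ∠ ≈ 56.40°
|H| = 0.05 · 602 / (1505 · 120.4 · 1.8069) ≈ 9.1933e-05
Gain = 20 log₁₀(9.1933e-05) ≈ -80.73 dB
∠H = (89.90°) − (89.96° + 89.52° + 56.40°) = -145.98°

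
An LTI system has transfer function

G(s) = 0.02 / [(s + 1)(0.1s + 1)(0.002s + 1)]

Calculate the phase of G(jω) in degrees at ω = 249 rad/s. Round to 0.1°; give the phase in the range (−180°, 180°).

156.1°

At ω = 249 rad/s:
pole (1 + j249·1) = 1 + j249 → |·| ≈ 249, ∠ ≈ 89.77°
pole (1 + j249·0.1) = 1 + j24.9 → |·| ≈ 24.92, ∠ ≈ 87.70°
pole (1 + j249·0.002) = 1 + j0.498 → |·| ≈ 1.1171, ∠ ≈ 26.47°
∠G = (0°) − (89.77° + 87.70° + 26.47°) = -203.94° ≡ 156.06° (principal value)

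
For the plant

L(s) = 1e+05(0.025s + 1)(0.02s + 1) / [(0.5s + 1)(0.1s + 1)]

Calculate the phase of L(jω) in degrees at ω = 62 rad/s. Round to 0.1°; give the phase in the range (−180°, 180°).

-60.7°

At ω = 62 rad/s:
zero (1 + j62·0.025) = 1 + j1.55 → |·| ≈ 1.8446, ∠ ≈ 57.17°
zero (1 + j62·0.02) = 1 + j1.24 → |·| ≈ 1.593, ∠ ≈ 51.12°
pole (1 + j62·0.5) = 1 + j31 → |·| ≈ 31.016, ∠ ≈ 88.15°
pole (1 + j62·0.1) = 1 + j6.2 → |·| ≈ 6.2801, ∠ ≈ 80.84°
∠L = (57.17° + 51.12°) − (88.15° + 80.84°) = -60.70°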